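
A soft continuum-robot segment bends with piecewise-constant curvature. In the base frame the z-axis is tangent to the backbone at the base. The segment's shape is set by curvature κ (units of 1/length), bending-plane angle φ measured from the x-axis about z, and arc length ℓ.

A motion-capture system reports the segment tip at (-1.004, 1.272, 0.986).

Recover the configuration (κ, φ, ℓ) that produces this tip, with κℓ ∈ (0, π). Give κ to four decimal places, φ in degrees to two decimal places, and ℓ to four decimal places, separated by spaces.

ρ = √(x²+y²) = √(-1.004² + 1.272²) = 1.62049
φ = atan2(y, x) mod 360° = atan2(1.272, -1.004) = 128.2843°
|p|² = ρ² + z² = 1.62049² + 0.986² = 3.59820
κ = 2ρ / |p|² = 2×1.62049 / 3.59820 = 0.90073
θ = 2·atan2(ρ, z) = 2·atan2(1.62049, 0.986) = 2.04836 rad
ℓ = θ/κ = 2.04836/0.90073 = 2.27413

0.9007 128.28 2.2741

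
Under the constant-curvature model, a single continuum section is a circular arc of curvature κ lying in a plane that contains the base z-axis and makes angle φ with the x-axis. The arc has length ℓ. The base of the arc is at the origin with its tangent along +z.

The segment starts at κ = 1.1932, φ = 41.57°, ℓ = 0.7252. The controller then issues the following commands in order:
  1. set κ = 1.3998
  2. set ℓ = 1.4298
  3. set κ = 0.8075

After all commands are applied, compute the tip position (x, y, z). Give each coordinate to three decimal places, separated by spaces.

0.552 0.489 1.133

initial: κ=1.1932, φ=41.57°, ℓ=0.7252
cmd 1: set κ=1.3998 → (κ,φ,ℓ)=(1.3998,41.57°,0.7252) → tip=(0.2525,0.2240,0.6069)
cmd 2: set ℓ=1.4298 → (κ,φ,ℓ)=(1.3998,41.57°,1.4298) → tip=(0.7576,0.6719,0.6492)
cmd 3: set κ=0.8075 → (κ,φ,ℓ)=(0.8075,41.57°,1.4298) → tip=(0.5519,0.4895,1.1327)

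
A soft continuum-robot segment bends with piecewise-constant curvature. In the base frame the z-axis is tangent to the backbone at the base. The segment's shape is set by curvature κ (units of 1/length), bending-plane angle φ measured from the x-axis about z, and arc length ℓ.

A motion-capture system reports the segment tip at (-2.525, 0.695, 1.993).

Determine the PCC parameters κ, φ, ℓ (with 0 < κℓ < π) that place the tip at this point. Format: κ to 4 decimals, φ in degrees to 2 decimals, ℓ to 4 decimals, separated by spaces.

ρ = √(x²+y²) = √(-2.525² + 0.695²) = 2.61890
φ = atan2(y, x) mod 360° = atan2(0.695, -2.525) = 164.6106°
|p|² = ρ² + z² = 2.61890² + 1.993² = 10.83070
κ = 2ρ / |p|² = 2×2.61890 / 10.83070 = 0.48361
θ = 2·atan2(ρ, z) = 2·atan2(2.61890, 1.993) = 1.84058 rad
ℓ = θ/κ = 1.84058/0.48361 = 3.80593

0.4836 164.61 3.8059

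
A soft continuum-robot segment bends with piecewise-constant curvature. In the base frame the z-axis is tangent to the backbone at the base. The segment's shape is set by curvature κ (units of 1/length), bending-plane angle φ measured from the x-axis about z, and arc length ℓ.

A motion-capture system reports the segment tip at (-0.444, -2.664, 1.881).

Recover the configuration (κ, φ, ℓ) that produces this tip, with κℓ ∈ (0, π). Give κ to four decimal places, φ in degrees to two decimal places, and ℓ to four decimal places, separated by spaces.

0.4987 260.54 3.8602

ρ = √(x²+y²) = √(-0.444² + -2.664²) = 2.70075
φ = atan2(y, x) mod 360° = atan2(-2.664, -0.444) = 260.5377°
|p|² = ρ² + z² = 2.70075² + 1.881² = 10.83219
κ = 2ρ / |p|² = 2×2.70075 / 10.83219 = 0.49865
θ = 2·atan2(ρ, z) = 2·atan2(2.70075, 1.881) = 1.92488 rad
ℓ = θ/κ = 1.92488/0.49865 = 3.86017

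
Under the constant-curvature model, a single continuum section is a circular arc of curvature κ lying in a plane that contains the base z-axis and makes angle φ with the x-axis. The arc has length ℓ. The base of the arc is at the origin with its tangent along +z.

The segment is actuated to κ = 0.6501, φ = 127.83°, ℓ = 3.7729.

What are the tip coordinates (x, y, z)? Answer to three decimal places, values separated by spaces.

-1.672 2.153 0.978

θ = κ·ℓ = 0.6501 × 3.7729 = 2.45276 rad
ρ = (1 − cos θ)/κ = (1 − -0.77199)/0.6501 = 2.72572
z = sin θ / κ = 0.63563/0.6501 = 0.97775
x = ρ cos φ = 2.72572 × cos(127.83°) = -1.67174
y = ρ sin φ = 2.72572 × sin(127.83°) = 2.15287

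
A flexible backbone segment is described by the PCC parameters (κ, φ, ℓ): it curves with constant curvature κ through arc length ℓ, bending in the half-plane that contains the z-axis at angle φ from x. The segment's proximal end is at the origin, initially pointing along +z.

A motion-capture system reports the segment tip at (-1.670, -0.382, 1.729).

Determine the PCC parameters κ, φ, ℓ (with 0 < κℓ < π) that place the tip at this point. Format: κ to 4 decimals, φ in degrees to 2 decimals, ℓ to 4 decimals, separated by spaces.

0.5783 192.88 2.7001

ρ = √(x²+y²) = √(-1.670² + -0.382²) = 1.71313
φ = atan2(y, x) mod 360° = atan2(-0.382, -1.670) = 192.8843°
|p|² = ρ² + z² = 1.71313² + 1.729² = 5.92427
κ = 2ρ / |p|² = 2×1.71313 / 5.92427 = 0.57834
θ = 2·atan2(ρ, z) = 2·atan2(1.71313, 1.729) = 1.56158 rad
ℓ = θ/κ = 1.56158/0.57834 = 2.70008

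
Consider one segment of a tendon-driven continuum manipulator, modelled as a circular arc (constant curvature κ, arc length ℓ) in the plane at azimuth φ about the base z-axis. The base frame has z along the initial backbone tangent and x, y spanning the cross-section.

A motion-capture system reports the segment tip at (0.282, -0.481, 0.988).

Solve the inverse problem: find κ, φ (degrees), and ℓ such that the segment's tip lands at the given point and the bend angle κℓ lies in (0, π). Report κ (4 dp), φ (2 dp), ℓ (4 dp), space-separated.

ρ = √(x²+y²) = √(0.282² + -0.481²) = 0.55757
φ = atan2(y, x) mod 360° = atan2(-0.481, 0.282) = 300.3822°
|p|² = ρ² + z² = 0.55757² + 0.988² = 1.28703
κ = 2ρ / |p|² = 2×0.55757 / 1.28703 = 0.86645
θ = 2·atan2(ρ, z) = 2·atan2(0.55757, 0.988) = 1.02758 rad
ℓ = θ/κ = 1.02758/0.86645 = 1.18597

0.8664 300.38 1.1860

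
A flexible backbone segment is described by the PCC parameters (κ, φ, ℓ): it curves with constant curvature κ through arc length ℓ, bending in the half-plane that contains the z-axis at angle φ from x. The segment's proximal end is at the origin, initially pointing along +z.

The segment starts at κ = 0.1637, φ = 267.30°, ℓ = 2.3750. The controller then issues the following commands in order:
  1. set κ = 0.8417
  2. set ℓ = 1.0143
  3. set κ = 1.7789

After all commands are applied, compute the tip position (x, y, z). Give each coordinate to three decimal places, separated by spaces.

-0.033 -0.691 0.547

initial: κ=0.1637, φ=267.30°, ℓ=2.3750
cmd 1: set κ=0.8417 → (κ,φ,ℓ)=(0.8417,267.30°,2.3750) → tip=(-0.0792,-1.6796,1.0808)
cmd 2: set ℓ=1.0143 → (κ,φ,ℓ)=(0.8417,267.30°,1.0143) → tip=(-0.0192,-0.4069,0.8955)
cmd 3: set κ=1.7789 → (κ,φ,ℓ)=(1.7789,267.30°,1.0143) → tip=(-0.0326,-0.6915,0.5469)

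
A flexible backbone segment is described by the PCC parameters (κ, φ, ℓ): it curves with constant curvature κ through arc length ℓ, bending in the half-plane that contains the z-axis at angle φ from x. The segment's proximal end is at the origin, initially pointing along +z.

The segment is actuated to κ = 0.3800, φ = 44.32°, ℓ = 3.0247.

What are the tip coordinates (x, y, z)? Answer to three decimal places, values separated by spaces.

θ = κ·ℓ = 0.3800 × 3.0247 = 1.14939 rad
ρ = (1 − cos θ)/κ = (1 − 0.40905)/0.3800 = 1.55514
z = sin θ / κ = 0.91251/0.3800 = 2.40135
x = ρ cos φ = 1.55514 × cos(44.32°) = 1.11262
y = ρ sin φ = 1.55514 × sin(44.32°) = 1.08652

1.113 1.087 2.401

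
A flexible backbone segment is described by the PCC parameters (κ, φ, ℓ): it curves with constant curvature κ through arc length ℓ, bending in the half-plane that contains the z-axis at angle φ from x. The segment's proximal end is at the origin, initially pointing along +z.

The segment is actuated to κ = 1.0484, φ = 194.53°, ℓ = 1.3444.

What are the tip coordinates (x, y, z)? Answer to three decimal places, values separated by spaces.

-0.775 -0.201 0.941

θ = κ·ℓ = 1.0484 × 1.3444 = 1.40947 rad
ρ = (1 − cos θ)/κ = (1 − 0.16063)/1.0484 = 0.80062
z = sin θ / κ = 0.98701/1.0484 = 0.94145
x = ρ cos φ = 0.80062 × cos(194.53°) = -0.77501
y = ρ sin φ = 0.80062 × sin(194.53°) = -0.20087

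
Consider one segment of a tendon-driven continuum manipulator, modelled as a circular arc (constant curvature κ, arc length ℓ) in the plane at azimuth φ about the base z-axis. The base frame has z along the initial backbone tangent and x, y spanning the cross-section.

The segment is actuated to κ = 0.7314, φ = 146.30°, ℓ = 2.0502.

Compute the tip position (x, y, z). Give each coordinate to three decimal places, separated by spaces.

θ = κ·ℓ = 0.7314 × 2.0502 = 1.49952 rad
ρ = (1 − cos θ)/κ = (1 − 0.07122)/0.7314 = 1.26987
z = sin θ / κ = 0.99746/0.7314 = 1.36377
x = ρ cos φ = 1.26987 × cos(146.30°) = -1.05647
y = ρ sin φ = 1.26987 × sin(146.30°) = 0.70458

-1.056 0.705 1.364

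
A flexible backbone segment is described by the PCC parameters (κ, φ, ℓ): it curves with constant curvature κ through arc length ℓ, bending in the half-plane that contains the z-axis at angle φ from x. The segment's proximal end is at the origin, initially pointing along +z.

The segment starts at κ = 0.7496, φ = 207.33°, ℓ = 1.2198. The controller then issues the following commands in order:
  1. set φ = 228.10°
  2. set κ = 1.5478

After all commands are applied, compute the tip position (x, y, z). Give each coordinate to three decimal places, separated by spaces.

-0.566 -0.631 0.614

initial: κ=0.7496, φ=207.33°, ℓ=1.2198
cmd 1: set φ=228.10° → (κ,φ,ℓ)=(0.7496,228.10°,1.2198) → tip=(-0.3472,-0.3870,1.0568)
cmd 2: set κ=1.5478 → (κ,φ,ℓ)=(1.5478,228.10°,1.2198) → tip=(-0.5661,-0.6309,0.6138)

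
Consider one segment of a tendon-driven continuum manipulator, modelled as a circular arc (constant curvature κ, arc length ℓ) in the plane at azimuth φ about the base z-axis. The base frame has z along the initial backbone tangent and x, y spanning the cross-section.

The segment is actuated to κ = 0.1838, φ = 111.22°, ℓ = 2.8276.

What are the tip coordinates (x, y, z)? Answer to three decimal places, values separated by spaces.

-0.260 0.670 2.702

θ = κ·ℓ = 0.1838 × 2.8276 = 0.51971 rad
ρ = (1 − cos θ)/κ = (1 − 0.86796)/0.1838 = 0.71838
z = sin θ / κ = 0.49663/0.1838 = 2.70202
x = ρ cos φ = 0.71838 × cos(111.22°) = -0.26002
y = ρ sin φ = 0.71838 × sin(111.22°) = 0.66967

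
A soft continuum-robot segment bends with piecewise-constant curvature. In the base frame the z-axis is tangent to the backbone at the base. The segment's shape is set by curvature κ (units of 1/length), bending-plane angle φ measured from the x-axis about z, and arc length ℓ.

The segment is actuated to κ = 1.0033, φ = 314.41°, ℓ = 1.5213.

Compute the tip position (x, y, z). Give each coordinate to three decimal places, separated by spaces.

0.666 -0.680 0.996

θ = κ·ℓ = 1.0033 × 1.5213 = 1.52632 rad
ρ = (1 − cos θ)/κ = (1 − 0.04446)/1.0033 = 0.95240
z = sin θ / κ = 0.99901/1.0033 = 0.99573
x = ρ cos φ = 0.95240 × cos(314.41°) = 0.66648
y = ρ sin φ = 0.95240 × sin(314.41°) = -0.68034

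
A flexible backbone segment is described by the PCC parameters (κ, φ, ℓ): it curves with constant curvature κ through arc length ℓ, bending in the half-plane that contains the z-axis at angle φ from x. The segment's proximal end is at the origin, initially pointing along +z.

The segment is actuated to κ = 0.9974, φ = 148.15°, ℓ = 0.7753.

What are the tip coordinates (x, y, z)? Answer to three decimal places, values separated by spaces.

θ = κ·ℓ = 0.9974 × 0.7753 = 0.77328 rad
ρ = (1 − cos θ)/κ = (1 − 0.71562)/0.9974 = 0.28512
z = sin θ / κ = 0.69849/0.9974 = 0.70031
x = ρ cos φ = 0.28512 × cos(148.15°) = -0.24219
y = ρ sin φ = 0.28512 × sin(148.15°) = 0.15046

-0.242 0.150 0.700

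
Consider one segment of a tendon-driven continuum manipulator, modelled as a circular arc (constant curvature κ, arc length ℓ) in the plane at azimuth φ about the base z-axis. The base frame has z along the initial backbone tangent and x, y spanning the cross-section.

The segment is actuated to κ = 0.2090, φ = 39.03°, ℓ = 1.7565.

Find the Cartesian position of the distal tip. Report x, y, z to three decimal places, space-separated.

0.248 0.201 1.717

θ = κ·ℓ = 0.2090 × 1.7565 = 0.36711 rad
ρ = (1 − cos θ)/κ = (1 − 0.93337)/0.2090 = 0.31881
z = sin θ / κ = 0.35892/0.2090 = 1.71731
x = ρ cos φ = 0.31881 × cos(39.03°) = 0.24766
y = ρ sin φ = 0.31881 × sin(39.03°) = 0.20076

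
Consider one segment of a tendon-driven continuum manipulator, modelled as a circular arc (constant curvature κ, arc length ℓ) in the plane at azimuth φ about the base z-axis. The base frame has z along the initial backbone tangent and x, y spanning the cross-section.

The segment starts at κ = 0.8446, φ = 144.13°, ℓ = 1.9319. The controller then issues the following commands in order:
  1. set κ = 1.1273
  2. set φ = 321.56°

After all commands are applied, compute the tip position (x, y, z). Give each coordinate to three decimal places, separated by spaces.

1.091 -0.866 0.729

initial: κ=0.8446, φ=144.13°, ℓ=1.9319
cmd 1: set κ=1.1273 → (κ,φ,ℓ)=(1.1273,144.13°,1.9319) → tip=(-1.1289,0.8163,0.7286)
cmd 2: set φ=321.56° → (κ,φ,ℓ)=(1.1273,321.56°,1.9319) → tip=(1.0912,-0.8661,0.7286)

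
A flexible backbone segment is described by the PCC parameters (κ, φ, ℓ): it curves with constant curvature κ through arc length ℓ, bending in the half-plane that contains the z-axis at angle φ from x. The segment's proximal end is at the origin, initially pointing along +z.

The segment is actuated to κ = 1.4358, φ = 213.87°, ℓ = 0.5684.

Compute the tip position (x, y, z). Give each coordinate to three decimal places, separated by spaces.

θ = κ·ℓ = 1.4358 × 0.5684 = 0.81611 rad
ρ = (1 − cos θ)/κ = (1 − 0.68506)/1.4358 = 0.21935
z = sin θ / κ = 0.72849/1.4358 = 0.50737
x = ρ cos φ = 0.21935 × cos(213.87°) = -0.18212
y = ρ sin φ = 0.21935 × sin(213.87°) = -0.12224

-0.182 -0.122 0.507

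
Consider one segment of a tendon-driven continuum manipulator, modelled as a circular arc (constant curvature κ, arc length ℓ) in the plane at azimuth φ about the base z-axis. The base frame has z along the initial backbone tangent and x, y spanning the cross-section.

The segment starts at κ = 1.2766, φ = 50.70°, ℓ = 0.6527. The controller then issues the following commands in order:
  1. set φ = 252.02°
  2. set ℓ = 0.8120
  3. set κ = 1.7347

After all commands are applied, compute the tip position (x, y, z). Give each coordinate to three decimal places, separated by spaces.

-0.149 -0.460 0.569

initial: κ=1.2766, φ=50.70°, ℓ=0.6527
cmd 1: set φ=252.02° → (κ,φ,ℓ)=(1.2766,252.02°,0.6527) → tip=(-0.0792,-0.2440,0.5798)
cmd 2: set ℓ=0.8120 → (κ,φ,ℓ)=(1.2766,252.02°,0.8120) → tip=(-0.1187,-0.3657,0.6742)
cmd 3: set κ=1.7347 → (κ,φ,ℓ)=(1.7347,252.02°,0.8120) → tip=(-0.1492,-0.4598,0.5689)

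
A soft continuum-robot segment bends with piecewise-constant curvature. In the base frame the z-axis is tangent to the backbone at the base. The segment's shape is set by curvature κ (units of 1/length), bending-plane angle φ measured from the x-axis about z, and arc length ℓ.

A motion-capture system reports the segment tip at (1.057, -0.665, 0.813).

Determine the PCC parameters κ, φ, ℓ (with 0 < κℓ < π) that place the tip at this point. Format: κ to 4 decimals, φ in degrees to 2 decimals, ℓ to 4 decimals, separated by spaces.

1.1248 327.82 1.7669

ρ = √(x²+y²) = √(1.057² + -0.665²) = 1.24879
φ = atan2(y, x) mod 360° = atan2(-0.665, 1.057) = 327.8244°
|p|² = ρ² + z² = 1.24879² + 0.813² = 2.22044
κ = 2ρ / |p|² = 2×1.24879 / 2.22044 = 1.12481
θ = 2·atan2(ρ, z) = 2·atan2(1.24879, 0.813) = 1.98739 rad
ℓ = θ/κ = 1.98739/1.12481 = 1.76687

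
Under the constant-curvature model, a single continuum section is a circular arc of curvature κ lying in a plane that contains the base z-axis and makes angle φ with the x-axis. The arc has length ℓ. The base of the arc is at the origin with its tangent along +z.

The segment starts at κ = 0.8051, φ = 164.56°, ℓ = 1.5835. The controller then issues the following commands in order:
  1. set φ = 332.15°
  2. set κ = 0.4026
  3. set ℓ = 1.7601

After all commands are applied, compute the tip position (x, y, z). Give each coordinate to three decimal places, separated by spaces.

0.529 -0.279 1.616

initial: κ=0.8051, φ=164.56°, ℓ=1.5835
cmd 1: set φ=332.15° → (κ,φ,ℓ)=(0.8051,332.15°,1.5835) → tip=(0.7780,-0.4110,1.1881)
cmd 2: set κ=0.4026 → (κ,φ,ℓ)=(0.4026,332.15°,1.5835) → tip=(0.4314,-0.2279,1.4784)
cmd 3: set ℓ=1.7601 → (κ,φ,ℓ)=(0.4026,332.15°,1.7601) → tip=(0.5287,-0.2793,1.6165)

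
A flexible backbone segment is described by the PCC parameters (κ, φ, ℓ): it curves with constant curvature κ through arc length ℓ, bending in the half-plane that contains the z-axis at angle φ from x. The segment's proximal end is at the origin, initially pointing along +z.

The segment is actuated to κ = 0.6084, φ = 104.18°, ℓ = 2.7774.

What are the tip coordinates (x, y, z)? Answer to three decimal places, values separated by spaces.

θ = κ·ℓ = 0.6084 × 2.7774 = 1.68977 rad
ρ = (1 − cos θ)/κ = (1 − -0.11869)/0.6084 = 1.83875
z = sin θ / κ = 0.99293/0.6084 = 1.63204
x = ρ cos φ = 1.83875 × cos(104.18°) = -0.45044
y = ρ sin φ = 1.83875 × sin(104.18°) = 1.78272

-0.450 1.783 1.632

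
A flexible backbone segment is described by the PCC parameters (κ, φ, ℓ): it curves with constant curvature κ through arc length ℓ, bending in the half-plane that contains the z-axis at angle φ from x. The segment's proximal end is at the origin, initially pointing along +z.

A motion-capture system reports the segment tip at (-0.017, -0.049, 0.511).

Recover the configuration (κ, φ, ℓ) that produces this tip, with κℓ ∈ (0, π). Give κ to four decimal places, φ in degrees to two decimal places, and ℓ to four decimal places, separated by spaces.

ρ = √(x²+y²) = √(-0.017² + -0.049²) = 0.05187
φ = atan2(y, x) mod 360° = atan2(-0.049, -0.017) = 250.8664°
|p|² = ρ² + z² = 0.05187² + 0.511² = 0.26381
κ = 2ρ / |p|² = 2×0.05187 / 0.26381 = 0.39320
θ = 2·atan2(ρ, z) = 2·atan2(0.05187, 0.511) = 0.20230 rad
ℓ = θ/κ = 0.20230/0.39320 = 0.51450

0.3932 250.87 0.5145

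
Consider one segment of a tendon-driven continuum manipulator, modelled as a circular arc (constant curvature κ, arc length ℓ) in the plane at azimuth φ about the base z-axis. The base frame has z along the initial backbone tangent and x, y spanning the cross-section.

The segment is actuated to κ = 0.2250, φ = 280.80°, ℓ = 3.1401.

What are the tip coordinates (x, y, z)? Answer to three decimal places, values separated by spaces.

θ = κ·ℓ = 0.2250 × 3.1401 = 0.70652 rad
ρ = (1 − cos θ)/κ = (1 − 0.76062)/0.2250 = 1.06389
z = sin θ / κ = 0.64919/0.2250 = 2.88530
x = ρ cos φ = 1.06389 × cos(280.80°) = 0.19935
y = ρ sin φ = 1.06389 × sin(280.80°) = -1.04505

0.199 -1.045 2.885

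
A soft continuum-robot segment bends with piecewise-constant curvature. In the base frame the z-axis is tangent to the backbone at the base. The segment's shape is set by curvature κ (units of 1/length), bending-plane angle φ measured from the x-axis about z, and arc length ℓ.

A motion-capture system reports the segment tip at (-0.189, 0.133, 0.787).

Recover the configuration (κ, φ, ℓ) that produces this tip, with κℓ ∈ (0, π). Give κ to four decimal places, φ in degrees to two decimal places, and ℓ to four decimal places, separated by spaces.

0.6870 144.87 0.8315

ρ = √(x²+y²) = √(-0.189² + 0.133²) = 0.23111
φ = atan2(y, x) mod 360° = atan2(0.133, -0.189) = 144.8658°
|p|² = ρ² + z² = 0.23111² + 0.787² = 0.67278
κ = 2ρ / |p|² = 2×0.23111 / 0.67278 = 0.68702
θ = 2·atan2(ρ, z) = 2·atan2(0.23111, 0.787) = 0.57125 rad
ℓ = θ/κ = 0.57125/0.68702 = 0.83149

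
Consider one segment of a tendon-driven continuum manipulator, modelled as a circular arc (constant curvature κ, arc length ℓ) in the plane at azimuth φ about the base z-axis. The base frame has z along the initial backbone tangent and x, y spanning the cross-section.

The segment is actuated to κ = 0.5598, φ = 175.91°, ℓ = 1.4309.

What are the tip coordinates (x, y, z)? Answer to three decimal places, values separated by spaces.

θ = κ·ℓ = 0.5598 × 1.4309 = 0.80102 rad
ρ = (1 − cos θ)/κ = (1 − 0.69598)/0.5598 = 0.54309
z = sin θ / κ = 0.71806/0.5598 = 1.28272
x = ρ cos φ = 0.54309 × cos(175.91°) = -0.54171
y = ρ sin φ = 0.54309 × sin(175.91°) = 0.03874

-0.542 0.039 1.283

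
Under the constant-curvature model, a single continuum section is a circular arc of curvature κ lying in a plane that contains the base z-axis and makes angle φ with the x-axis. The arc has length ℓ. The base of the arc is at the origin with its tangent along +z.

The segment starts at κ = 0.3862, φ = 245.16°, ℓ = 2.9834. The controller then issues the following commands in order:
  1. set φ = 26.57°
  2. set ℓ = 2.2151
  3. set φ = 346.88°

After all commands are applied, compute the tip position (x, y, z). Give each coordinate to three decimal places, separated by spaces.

initial: κ=0.3862, φ=245.16°, ℓ=2.9834
cmd 1: set φ=26.57° → (κ,φ,ℓ)=(0.3862,26.57°,2.9834) → tip=(1.3745,0.6874,2.3658)
cmd 2: set ℓ=2.2151 → (κ,φ,ℓ)=(0.3862,26.57°,2.2151) → tip=(0.7970,0.3986,1.9546)
cmd 3: set φ=346.88° → (κ,φ,ℓ)=(0.3862,346.88°,2.2151) → tip=(0.8678,-0.2023,1.9546)

0.868 -0.202 1.955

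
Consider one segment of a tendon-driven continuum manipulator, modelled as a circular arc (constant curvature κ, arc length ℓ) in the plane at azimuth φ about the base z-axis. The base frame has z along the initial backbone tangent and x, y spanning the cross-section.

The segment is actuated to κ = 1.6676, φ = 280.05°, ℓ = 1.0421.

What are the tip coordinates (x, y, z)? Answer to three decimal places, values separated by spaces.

0.122 -0.689 0.591

θ = κ·ℓ = 1.6676 × 1.0421 = 1.73781 rad
ρ = (1 − cos θ)/κ = (1 − -0.16623)/1.6676 = 0.69935
z = sin θ / κ = 0.98609/1.6676 = 0.59132
x = ρ cos φ = 0.69935 × cos(280.05°) = 0.12204
y = ρ sin φ = 0.69935 × sin(280.05°) = -0.68862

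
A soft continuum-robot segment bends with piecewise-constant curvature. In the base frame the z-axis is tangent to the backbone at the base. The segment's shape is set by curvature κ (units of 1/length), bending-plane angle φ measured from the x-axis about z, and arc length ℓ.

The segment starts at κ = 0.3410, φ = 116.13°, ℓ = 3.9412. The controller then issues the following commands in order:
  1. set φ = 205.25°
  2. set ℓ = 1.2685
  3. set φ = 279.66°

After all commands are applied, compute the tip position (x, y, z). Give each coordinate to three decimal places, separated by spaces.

0.045 -0.266 1.229

initial: κ=0.3410, φ=116.13°, ℓ=3.9412
cmd 1: set φ=205.25° → (κ,φ,ℓ)=(0.3410,205.25°,3.9412) → tip=(-2.0558,-0.9696,2.8574)
cmd 2: set ℓ=1.2685 → (κ,φ,ℓ)=(0.3410,205.25°,1.2685) → tip=(-0.2443,-0.1152,1.2293)
cmd 3: set φ=279.66° → (κ,φ,ℓ)=(0.3410,279.66°,1.2685) → tip=(0.0453,-0.2663,1.2293)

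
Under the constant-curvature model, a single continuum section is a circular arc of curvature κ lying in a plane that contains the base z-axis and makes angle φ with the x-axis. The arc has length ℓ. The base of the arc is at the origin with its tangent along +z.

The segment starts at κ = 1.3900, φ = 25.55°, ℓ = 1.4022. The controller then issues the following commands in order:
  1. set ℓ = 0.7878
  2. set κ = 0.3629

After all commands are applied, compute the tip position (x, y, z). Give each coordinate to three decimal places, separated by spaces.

0.101 0.048 0.777

initial: κ=1.3900, φ=25.55°, ℓ=1.4022
cmd 1: set ℓ=0.7878 → (κ,φ,ℓ)=(1.3900,25.55°,0.7878) → tip=(0.3518,0.1682,0.6395)
cmd 2: set κ=0.3629 → (κ,φ,ℓ)=(0.3629,25.55°,0.7878) → tip=(0.1009,0.0482,0.7771)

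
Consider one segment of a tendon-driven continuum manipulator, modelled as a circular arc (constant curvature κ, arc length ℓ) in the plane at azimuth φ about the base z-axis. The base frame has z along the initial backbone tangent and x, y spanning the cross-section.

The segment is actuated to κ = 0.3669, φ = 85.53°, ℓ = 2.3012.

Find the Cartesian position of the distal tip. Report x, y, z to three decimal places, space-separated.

θ = κ·ℓ = 0.3669 × 2.3012 = 0.84431 rad
ρ = (1 − cos θ)/κ = (1 − 0.66425)/0.3669 = 0.91511
z = sin θ / κ = 0.74751/0.3669 = 2.03738
x = ρ cos φ = 0.91511 × cos(85.53°) = 0.07132
y = ρ sin φ = 0.91511 × sin(85.53°) = 0.91232

0.071 0.912 2.037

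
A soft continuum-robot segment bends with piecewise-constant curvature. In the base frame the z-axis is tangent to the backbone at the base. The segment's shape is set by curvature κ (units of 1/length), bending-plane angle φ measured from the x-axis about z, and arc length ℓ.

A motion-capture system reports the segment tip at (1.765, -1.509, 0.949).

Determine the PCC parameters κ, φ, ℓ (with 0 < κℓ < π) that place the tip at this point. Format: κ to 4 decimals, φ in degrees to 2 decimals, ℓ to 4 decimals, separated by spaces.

0.7380 319.47 3.2054

ρ = √(x²+y²) = √(1.765² + -1.509²) = 2.32213
φ = atan2(y, x) mod 360° = atan2(-1.509, 1.765) = 319.4710°
|p|² = ρ² + z² = 2.32213² + 0.949² = 6.29291
κ = 2ρ / |p|² = 2×2.32213 / 6.29291 = 0.73802
θ = 2·atan2(ρ, z) = 2·atan2(2.32213, 0.949) = 2.36567 rad
ℓ = θ/κ = 2.36567/0.73802 = 3.20544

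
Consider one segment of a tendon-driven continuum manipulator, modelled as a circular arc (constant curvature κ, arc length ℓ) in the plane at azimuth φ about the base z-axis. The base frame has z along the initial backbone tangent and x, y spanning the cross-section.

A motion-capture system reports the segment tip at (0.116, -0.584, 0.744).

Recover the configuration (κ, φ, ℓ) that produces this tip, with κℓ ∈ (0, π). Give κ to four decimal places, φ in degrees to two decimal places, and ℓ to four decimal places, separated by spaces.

1.3114 281.23 1.0293

ρ = √(x²+y²) = √(0.116² + -0.584²) = 0.59541
φ = atan2(y, x) mod 360° = atan2(-0.584, 0.116) = 281.2344°
|p|² = ρ² + z² = 0.59541² + 0.744² = 0.90805
κ = 2ρ / |p|² = 2×0.59541 / 0.90805 = 1.31140
θ = 2·atan2(ρ, z) = 2·atan2(0.59541, 0.744) = 1.34982 rad
ℓ = θ/κ = 1.34982/1.31140 = 1.02930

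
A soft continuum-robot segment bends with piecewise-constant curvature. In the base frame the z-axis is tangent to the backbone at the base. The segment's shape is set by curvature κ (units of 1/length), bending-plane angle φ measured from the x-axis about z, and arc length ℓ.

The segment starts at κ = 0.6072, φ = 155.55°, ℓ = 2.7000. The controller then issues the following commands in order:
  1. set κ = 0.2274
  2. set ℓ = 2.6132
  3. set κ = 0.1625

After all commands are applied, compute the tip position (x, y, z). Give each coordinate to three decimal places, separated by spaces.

initial: κ=0.6072, φ=155.55°, ℓ=2.7000
cmd 1: set κ=0.2274 → (κ,φ,ℓ)=(0.2274,155.55°,2.7000) → tip=(-0.7311,0.3324,2.5335)
cmd 2: set ℓ=2.6132 → (κ,φ,ℓ)=(0.2274,155.55°,2.6132) → tip=(-0.6863,0.3120,2.4621)
cmd 3: set κ=0.1625 → (κ,φ,ℓ)=(0.1625,155.55°,2.6132) → tip=(-0.4975,0.2262,2.5354)

-0.498 0.226 2.535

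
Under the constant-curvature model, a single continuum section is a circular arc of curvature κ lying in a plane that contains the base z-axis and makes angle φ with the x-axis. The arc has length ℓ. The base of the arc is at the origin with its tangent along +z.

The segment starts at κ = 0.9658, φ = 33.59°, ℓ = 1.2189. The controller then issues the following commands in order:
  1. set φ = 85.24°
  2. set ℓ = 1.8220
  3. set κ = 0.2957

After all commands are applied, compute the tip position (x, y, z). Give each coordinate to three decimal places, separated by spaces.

0.040 0.477 1.735

initial: κ=0.9658, φ=33.59°, ℓ=1.2189
cmd 1: set φ=85.24° → (κ,φ,ℓ)=(0.9658,85.24°,1.2189) → tip=(0.0530,0.6361,0.9562)
cmd 2: set ℓ=1.8220 → (κ,φ,ℓ)=(0.9658,85.24°,1.8220) → tip=(0.1021,1.2256,1.0170)
cmd 3: set κ=0.2957 → (κ,φ,ℓ)=(0.2957,85.24°,1.8220) → tip=(0.0398,0.4774,1.7351)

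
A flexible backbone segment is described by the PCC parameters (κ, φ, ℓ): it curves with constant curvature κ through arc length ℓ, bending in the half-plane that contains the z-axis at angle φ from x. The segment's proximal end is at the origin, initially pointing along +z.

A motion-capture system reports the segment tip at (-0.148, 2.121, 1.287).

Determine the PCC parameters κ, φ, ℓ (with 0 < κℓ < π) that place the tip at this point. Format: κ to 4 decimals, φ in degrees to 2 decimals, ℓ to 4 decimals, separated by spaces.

0.6884 93.99 2.9821

ρ = √(x²+y²) = √(-0.148² + 2.121²) = 2.12616
φ = atan2(y, x) mod 360° = atan2(2.121, -0.148) = 93.9915°
|p|² = ρ² + z² = 2.12616² + 1.287² = 6.17691
κ = 2ρ / |p|² = 2×2.12616 / 6.17691 = 0.68842
θ = 2·atan2(ρ, z) = 2·atan2(2.12616, 1.287) = 2.05295 rad
ℓ = θ/κ = 2.05295/0.68842 = 2.98212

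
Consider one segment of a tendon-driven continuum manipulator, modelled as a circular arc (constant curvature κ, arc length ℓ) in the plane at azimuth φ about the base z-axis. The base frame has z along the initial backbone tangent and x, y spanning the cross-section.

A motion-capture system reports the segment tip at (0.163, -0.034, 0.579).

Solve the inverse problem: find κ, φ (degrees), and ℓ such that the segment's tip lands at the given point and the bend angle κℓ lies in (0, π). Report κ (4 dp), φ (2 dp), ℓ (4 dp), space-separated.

0.9175 348.22 0.6104

ρ = √(x²+y²) = √(0.163² + -0.034²) = 0.16651
φ = atan2(y, x) mod 360° = atan2(-0.034, 0.163) = 348.2177°
|p|² = ρ² + z² = 0.16651² + 0.579² = 0.36297
κ = 2ρ / |p|² = 2×0.16651 / 0.36297 = 0.91749
θ = 2·atan2(ρ, z) = 2·atan2(0.16651, 0.579) = 0.56005 rad
ℓ = θ/κ = 0.56005/0.91749 = 0.61041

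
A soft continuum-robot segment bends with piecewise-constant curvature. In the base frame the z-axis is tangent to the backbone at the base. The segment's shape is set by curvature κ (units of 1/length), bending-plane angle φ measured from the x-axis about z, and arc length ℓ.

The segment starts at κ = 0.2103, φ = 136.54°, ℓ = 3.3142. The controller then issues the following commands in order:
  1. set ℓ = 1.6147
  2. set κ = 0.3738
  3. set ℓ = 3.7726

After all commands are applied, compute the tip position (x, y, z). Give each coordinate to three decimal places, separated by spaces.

initial: κ=0.2103, φ=136.54°, ℓ=3.3142
cmd 1: set ℓ=1.6147 → (κ,φ,ℓ)=(0.2103,136.54°,1.6147) → tip=(-0.1971,0.1868,1.5838)
cmd 2: set κ=0.3738 → (κ,φ,ℓ)=(0.3738,136.54°,1.6147) → tip=(-0.3431,0.3251,1.5184)
cmd 3: set ℓ=3.7726 → (κ,φ,ℓ)=(0.3738,136.54°,3.7726) → tip=(-1.6313,1.5459,2.6408)

-1.631 1.546 2.641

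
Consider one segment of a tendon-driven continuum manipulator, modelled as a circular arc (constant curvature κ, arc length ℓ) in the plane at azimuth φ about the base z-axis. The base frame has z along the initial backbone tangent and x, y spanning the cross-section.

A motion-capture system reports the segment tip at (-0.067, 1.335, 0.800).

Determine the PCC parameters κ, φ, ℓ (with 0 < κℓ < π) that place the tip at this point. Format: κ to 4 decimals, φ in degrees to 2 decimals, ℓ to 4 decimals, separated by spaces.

ρ = √(x²+y²) = √(-0.067² + 1.335²) = 1.33668
φ = atan2(y, x) mod 360° = atan2(1.335, -0.067) = 92.8731°
|p|² = ρ² + z² = 1.33668² + 0.800² = 2.42671
κ = 2ρ / |p|² = 2×1.33668 / 2.42671 = 1.10164
θ = 2·atan2(ρ, z) = 2·atan2(1.33668, 0.800) = 2.06296 rad
ℓ = θ/κ = 2.06296/1.10164 = 1.87263

1.1016 92.87 1.8726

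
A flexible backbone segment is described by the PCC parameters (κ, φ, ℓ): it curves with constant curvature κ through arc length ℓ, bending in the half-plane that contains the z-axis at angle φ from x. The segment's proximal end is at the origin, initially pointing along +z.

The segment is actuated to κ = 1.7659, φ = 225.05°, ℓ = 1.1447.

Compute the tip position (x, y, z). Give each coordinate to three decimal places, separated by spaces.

-0.574 -0.575 0.510

θ = κ·ℓ = 1.7659 × 1.1447 = 2.02143 rad
ρ = (1 − cos θ)/κ = (1 − -0.43553)/1.7659 = 0.81292
z = sin θ / κ = 0.90017/1.7659 = 0.50975
x = ρ cos φ = 0.81292 × cos(225.05°) = -0.57432
y = ρ sin φ = 0.81292 × sin(225.05°) = -0.57532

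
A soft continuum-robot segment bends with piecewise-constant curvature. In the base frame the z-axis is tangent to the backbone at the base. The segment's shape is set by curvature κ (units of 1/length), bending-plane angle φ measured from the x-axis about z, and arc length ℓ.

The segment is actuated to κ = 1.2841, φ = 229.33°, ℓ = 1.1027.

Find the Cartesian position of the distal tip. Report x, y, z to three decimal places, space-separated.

θ = κ·ℓ = 1.2841 × 1.1027 = 1.41598 rad
ρ = (1 − cos θ)/κ = (1 − 0.15420)/1.2841 = 0.65867
z = sin θ / κ = 0.98804/1.2841 = 0.76944
x = ρ cos φ = 0.65867 × cos(229.33°) = -0.42926
y = ρ sin φ = 0.65867 × sin(229.33°) = -0.49959

-0.429 -0.500 0.769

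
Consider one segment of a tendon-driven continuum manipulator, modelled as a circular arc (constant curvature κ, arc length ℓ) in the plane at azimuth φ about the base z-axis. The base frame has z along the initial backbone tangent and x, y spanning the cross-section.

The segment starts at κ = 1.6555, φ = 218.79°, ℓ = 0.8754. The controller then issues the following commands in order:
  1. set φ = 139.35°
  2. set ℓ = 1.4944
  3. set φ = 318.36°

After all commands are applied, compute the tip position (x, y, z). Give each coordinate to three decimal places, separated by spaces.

initial: κ=1.6555, φ=218.79°, ℓ=0.8754
cmd 1: set φ=139.35° → (κ,φ,ℓ)=(1.6555,139.35°,0.8754) → tip=(-0.4027,0.3458,0.5996)
cmd 2: set ℓ=1.4944 → (κ,φ,ℓ)=(1.6555,139.35°,1.4944) → tip=(-0.8182,0.7025,0.3740)
cmd 3: set φ=318.36° → (κ,φ,ℓ)=(1.6555,318.36°,1.4944) → tip=(0.8059,-0.7165,0.3740)

0.806 -0.717 0.374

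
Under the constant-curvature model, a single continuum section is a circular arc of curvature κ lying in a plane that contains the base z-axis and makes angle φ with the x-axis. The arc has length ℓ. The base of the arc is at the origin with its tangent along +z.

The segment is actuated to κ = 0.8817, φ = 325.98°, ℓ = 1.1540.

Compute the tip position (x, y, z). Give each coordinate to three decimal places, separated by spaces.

0.446 -0.301 0.965

θ = κ·ℓ = 0.8817 × 1.1540 = 1.01748 rad
ρ = (1 − cos θ)/κ = (1 − 0.52551)/0.8817 = 0.53815
z = sin θ / κ = 0.85079/0.8817 = 0.96494
x = ρ cos φ = 0.53815 × cos(325.98°) = 0.44604
y = ρ sin φ = 0.53815 × sin(325.98°) = -0.30109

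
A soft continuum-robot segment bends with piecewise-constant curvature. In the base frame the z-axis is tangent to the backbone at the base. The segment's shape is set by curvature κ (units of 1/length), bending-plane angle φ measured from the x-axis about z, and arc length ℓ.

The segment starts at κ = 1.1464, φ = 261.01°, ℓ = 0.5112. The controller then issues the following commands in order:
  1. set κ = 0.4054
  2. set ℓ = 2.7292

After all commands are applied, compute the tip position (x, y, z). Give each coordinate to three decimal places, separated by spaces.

-0.213 -1.345 2.205

initial: κ=1.1464, φ=261.01°, ℓ=0.5112
cmd 1: set κ=0.4054 → (κ,φ,ℓ)=(0.4054,261.01°,0.5112) → tip=(-0.0082,-0.0521,0.5075)
cmd 2: set ℓ=2.7292 → (κ,φ,ℓ)=(0.4054,261.01°,2.7292) → tip=(-0.2128,-1.3452,2.2055)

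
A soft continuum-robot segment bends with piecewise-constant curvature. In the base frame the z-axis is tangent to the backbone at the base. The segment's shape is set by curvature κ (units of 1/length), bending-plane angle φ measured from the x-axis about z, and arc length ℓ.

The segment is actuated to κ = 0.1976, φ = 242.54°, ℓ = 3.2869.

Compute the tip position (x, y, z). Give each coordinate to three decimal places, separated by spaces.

θ = κ·ℓ = 0.1976 × 3.2869 = 0.64949 rad
ρ = (1 − cos θ)/κ = (1 − 0.79639)/0.1976 = 1.03041
z = sin θ / κ = 0.60478/0.1976 = 3.06063
x = ρ cos φ = 1.03041 × cos(242.54°) = -0.47515
y = ρ sin φ = 1.03041 × sin(242.54°) = -0.91431

-0.475 -0.914 3.061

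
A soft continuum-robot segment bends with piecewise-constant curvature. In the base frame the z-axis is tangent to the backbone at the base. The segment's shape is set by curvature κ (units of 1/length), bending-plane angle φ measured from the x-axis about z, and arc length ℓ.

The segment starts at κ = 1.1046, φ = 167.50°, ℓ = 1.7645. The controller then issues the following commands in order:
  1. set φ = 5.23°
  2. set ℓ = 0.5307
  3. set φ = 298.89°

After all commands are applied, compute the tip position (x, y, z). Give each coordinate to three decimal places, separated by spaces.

0.073 -0.132 0.501

initial: κ=1.1046, φ=167.50°, ℓ=1.7645
cmd 1: set φ=5.23° → (κ,φ,ℓ)=(1.1046,5.23°,1.7645) → tip=(1.2345,0.1130,0.8413)
cmd 2: set ℓ=0.5307 → (κ,φ,ℓ)=(1.1046,5.23°,0.5307) → tip=(0.1505,0.0138,0.5008)
cmd 3: set φ=298.89° → (κ,φ,ℓ)=(1.1046,298.89°,0.5307) → tip=(0.0730,-0.1323,0.5008)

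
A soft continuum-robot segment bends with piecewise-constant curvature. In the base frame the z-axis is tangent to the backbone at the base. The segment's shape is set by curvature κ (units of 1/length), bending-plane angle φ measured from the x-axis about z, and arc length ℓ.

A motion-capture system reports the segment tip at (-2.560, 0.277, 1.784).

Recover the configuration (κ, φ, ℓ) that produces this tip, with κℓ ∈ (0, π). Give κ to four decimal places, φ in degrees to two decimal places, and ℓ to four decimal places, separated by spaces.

0.5248 173.82 3.6772

ρ = √(x²+y²) = √(-2.560² + 0.277²) = 2.57494
φ = atan2(y, x) mod 360° = atan2(0.277, -2.560) = 173.8244°
|p|² = ρ² + z² = 2.57494² + 1.784² = 9.81298
κ = 2ρ / |p|² = 2×2.57494 / 9.81298 = 0.52480
θ = 2·atan2(ρ, z) = 2·atan2(2.57494, 1.784) = 1.92980 rad
ℓ = θ/κ = 1.92980/0.52480 = 3.67718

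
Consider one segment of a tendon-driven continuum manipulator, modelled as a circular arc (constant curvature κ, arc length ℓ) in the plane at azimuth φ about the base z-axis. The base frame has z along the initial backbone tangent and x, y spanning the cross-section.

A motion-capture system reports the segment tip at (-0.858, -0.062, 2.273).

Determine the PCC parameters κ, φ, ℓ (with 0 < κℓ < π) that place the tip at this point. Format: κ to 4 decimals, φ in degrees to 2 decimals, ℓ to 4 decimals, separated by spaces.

ρ = √(x²+y²) = √(-0.858² + -0.062²) = 0.86024
φ = atan2(y, x) mod 360° = atan2(-0.062, -0.858) = 184.1331°
|p|² = ρ² + z² = 0.86024² + 2.273² = 5.90654
κ = 2ρ / |p|² = 2×0.86024 / 5.90654 = 0.29128
θ = 2·atan2(ρ, z) = 2·atan2(0.86024, 2.273) = 0.72360 rad
ℓ = θ/κ = 0.72360/0.29128 = 2.48418

0.2913 184.13 2.4842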